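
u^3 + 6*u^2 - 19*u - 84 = (u - 4)*(u + 3)*(u + 7)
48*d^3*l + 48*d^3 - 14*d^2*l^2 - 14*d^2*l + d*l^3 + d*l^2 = (-8*d + l)*(-6*d + l)*(d*l + d)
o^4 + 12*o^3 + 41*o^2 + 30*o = o*(o + 1)*(o + 5)*(o + 6)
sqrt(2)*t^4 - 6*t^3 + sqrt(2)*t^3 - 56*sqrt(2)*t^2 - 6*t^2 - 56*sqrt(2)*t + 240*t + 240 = (t - 6*sqrt(2))*(t - 2*sqrt(2))*(t + 5*sqrt(2))*(sqrt(2)*t + sqrt(2))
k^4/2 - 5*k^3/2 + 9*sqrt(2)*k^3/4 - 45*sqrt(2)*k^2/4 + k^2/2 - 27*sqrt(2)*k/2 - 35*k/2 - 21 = (k/2 + 1/2)*(k - 6)*(k + sqrt(2))*(k + 7*sqrt(2)/2)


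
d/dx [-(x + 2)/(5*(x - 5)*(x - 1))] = (x^2 + 4*x - 17)/(5*(x^4 - 12*x^3 + 46*x^2 - 60*x + 25))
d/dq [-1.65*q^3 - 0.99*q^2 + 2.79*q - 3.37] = -4.95*q^2 - 1.98*q + 2.79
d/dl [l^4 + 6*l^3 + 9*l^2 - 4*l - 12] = 4*l^3 + 18*l^2 + 18*l - 4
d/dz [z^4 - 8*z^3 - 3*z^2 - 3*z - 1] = 4*z^3 - 24*z^2 - 6*z - 3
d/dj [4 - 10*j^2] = -20*j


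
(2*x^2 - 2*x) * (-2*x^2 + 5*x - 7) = -4*x^4 + 14*x^3 - 24*x^2 + 14*x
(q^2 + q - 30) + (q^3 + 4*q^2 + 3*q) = q^3 + 5*q^2 + 4*q - 30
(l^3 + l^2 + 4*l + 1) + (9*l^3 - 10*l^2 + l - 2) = 10*l^3 - 9*l^2 + 5*l - 1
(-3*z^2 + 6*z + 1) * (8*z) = -24*z^3 + 48*z^2 + 8*z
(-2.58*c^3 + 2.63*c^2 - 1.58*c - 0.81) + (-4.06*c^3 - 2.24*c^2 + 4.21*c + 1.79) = -6.64*c^3 + 0.39*c^2 + 2.63*c + 0.98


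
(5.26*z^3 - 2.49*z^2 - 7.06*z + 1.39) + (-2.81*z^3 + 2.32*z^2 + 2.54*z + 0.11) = 2.45*z^3 - 0.17*z^2 - 4.52*z + 1.5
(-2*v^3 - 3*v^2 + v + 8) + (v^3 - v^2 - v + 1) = -v^3 - 4*v^2 + 9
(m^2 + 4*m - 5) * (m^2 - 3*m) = m^4 + m^3 - 17*m^2 + 15*m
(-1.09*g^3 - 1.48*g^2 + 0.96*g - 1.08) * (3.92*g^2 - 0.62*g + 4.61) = -4.2728*g^5 - 5.1258*g^4 - 0.344100000000001*g^3 - 11.6516*g^2 + 5.0952*g - 4.9788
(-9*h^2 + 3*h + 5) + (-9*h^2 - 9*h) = -18*h^2 - 6*h + 5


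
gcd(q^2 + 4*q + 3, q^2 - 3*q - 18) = q + 3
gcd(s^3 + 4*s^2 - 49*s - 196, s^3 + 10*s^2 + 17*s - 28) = s^2 + 11*s + 28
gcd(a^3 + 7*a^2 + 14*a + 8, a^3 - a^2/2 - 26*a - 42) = a + 2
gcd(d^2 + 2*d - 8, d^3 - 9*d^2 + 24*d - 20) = d - 2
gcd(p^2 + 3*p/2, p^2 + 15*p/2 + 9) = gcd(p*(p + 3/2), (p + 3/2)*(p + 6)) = p + 3/2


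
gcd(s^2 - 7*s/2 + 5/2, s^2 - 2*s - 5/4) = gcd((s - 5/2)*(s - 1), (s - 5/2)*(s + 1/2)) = s - 5/2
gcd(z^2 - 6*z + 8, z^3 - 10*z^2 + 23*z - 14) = z - 2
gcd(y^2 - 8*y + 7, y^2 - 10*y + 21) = y - 7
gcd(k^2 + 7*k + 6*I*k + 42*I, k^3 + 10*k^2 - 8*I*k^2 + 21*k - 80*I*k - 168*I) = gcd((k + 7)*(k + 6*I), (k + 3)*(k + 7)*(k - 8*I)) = k + 7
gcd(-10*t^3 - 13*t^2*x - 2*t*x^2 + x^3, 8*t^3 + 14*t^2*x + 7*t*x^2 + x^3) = 2*t^2 + 3*t*x + x^2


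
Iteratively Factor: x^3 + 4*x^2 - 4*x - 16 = (x + 2)*(x^2 + 2*x - 8) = (x - 2)*(x + 2)*(x + 4)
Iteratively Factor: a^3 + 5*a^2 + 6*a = (a + 3)*(a^2 + 2*a) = (a + 2)*(a + 3)*(a)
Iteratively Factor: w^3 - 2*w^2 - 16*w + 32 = (w + 4)*(w^2 - 6*w + 8) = (w - 2)*(w + 4)*(w - 4)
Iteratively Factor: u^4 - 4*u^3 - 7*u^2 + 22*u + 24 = (u - 3)*(u^3 - u^2 - 10*u - 8) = (u - 3)*(u + 2)*(u^2 - 3*u - 4) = (u - 4)*(u - 3)*(u + 2)*(u + 1)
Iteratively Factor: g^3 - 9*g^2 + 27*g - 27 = (g - 3)*(g^2 - 6*g + 9) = (g - 3)^2*(g - 3)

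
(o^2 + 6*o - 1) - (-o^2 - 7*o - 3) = 2*o^2 + 13*o + 2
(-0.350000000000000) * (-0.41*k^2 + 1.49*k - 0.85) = 0.1435*k^2 - 0.5215*k + 0.2975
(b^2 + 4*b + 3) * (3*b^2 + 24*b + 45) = 3*b^4 + 36*b^3 + 150*b^2 + 252*b + 135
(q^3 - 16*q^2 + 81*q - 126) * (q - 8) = q^4 - 24*q^3 + 209*q^2 - 774*q + 1008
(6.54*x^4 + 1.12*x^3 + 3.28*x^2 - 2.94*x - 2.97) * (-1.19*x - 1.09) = -7.7826*x^5 - 8.4614*x^4 - 5.124*x^3 - 0.0766000000000004*x^2 + 6.7389*x + 3.2373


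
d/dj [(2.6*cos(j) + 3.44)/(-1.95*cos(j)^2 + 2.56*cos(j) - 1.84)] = (-5.07*cos(j)^2 - 13.416*cos(j) + 13.5904)*sin(j)/(3.8025*cos(j)^4 - 9.984*cos(j)^3 + 13.7296*cos(j)^2 - 9.4208*cos(j) + 3.3856)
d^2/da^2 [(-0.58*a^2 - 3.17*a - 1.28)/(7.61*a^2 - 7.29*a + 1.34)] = (5.6843418860808e-14*a^4 - 431.515918*a^3 - 409.277976*a^2 + 620.01714*a - 173.959372)/(440.711081*a^6 - 1266.537627*a^5 + 1446.086445*a^4 - 833.454765*a^3 + 254.63283*a^2 - 39.269772*a + 2.406104)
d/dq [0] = 0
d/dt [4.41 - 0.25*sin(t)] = -0.25*cos(t)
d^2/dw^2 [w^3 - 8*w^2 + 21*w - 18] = 6*w - 16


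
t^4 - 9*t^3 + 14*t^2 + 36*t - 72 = (t - 6)*(t - 3)*(t - 2)*(t + 2)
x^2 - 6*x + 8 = (x - 4)*(x - 2)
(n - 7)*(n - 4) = n^2 - 11*n + 28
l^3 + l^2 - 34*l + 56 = (l - 4)*(l - 2)*(l + 7)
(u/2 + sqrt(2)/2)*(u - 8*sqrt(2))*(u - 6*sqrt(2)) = u^3/2 - 13*sqrt(2)*u^2/2 + 34*u + 48*sqrt(2)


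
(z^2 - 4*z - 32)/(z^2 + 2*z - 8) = (z - 8)/(z - 2)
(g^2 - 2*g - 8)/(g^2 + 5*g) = (g^2 - 2*g - 8)/(g*(g + 5))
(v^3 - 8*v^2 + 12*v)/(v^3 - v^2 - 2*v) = (v - 6)/(v + 1)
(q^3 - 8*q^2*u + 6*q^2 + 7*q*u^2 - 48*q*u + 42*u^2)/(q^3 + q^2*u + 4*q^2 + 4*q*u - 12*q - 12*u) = (q^2 - 8*q*u + 7*u^2)/(q^2 + q*u - 2*q - 2*u)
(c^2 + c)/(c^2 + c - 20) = c*(c + 1)/(c^2 + c - 20)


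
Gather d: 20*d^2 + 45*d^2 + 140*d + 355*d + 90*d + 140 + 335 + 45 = 65*d^2 + 585*d + 520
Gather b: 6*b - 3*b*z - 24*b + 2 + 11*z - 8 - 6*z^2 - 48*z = b*(-3*z - 18) - 6*z^2 - 37*z - 6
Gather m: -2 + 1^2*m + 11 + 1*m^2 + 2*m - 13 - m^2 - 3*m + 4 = 0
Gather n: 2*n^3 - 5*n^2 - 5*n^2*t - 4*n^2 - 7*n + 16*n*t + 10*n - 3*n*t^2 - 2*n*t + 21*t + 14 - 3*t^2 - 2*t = 2*n^3 + n^2*(-5*t - 9) + n*(-3*t^2 + 14*t + 3) - 3*t^2 + 19*t + 14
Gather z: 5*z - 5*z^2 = -5*z^2 + 5*z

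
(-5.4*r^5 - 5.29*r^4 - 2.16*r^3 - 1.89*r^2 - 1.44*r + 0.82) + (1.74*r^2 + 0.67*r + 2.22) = -5.4*r^5 - 5.29*r^4 - 2.16*r^3 - 0.15*r^2 - 0.77*r + 3.04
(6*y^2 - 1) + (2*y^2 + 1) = 8*y^2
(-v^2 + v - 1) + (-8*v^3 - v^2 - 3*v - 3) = -8*v^3 - 2*v^2 - 2*v - 4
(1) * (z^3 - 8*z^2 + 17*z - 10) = z^3 - 8*z^2 + 17*z - 10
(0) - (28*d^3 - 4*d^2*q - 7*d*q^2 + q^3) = -28*d^3 + 4*d^2*q + 7*d*q^2 - q^3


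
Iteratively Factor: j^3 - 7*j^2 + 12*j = (j - 4)*(j^2 - 3*j) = j*(j - 4)*(j - 3)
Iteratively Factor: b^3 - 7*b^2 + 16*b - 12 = (b - 2)*(b^2 - 5*b + 6) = (b - 2)^2*(b - 3)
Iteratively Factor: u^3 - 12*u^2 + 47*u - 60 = (u - 4)*(u^2 - 8*u + 15) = (u - 5)*(u - 4)*(u - 3)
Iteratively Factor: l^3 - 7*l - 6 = (l + 1)*(l^2 - l - 6) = (l + 1)*(l + 2)*(l - 3)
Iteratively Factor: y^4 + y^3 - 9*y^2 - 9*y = (y + 3)*(y^3 - 2*y^2 - 3*y) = y*(y + 3)*(y^2 - 2*y - 3) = y*(y + 1)*(y + 3)*(y - 3)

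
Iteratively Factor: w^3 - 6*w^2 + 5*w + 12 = (w + 1)*(w^2 - 7*w + 12) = (w - 3)*(w + 1)*(w - 4)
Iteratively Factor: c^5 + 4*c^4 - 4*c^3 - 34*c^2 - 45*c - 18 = (c + 3)*(c^4 + c^3 - 7*c^2 - 13*c - 6) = (c + 1)*(c + 3)*(c^3 - 7*c - 6) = (c + 1)^2*(c + 3)*(c^2 - c - 6) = (c - 3)*(c + 1)^2*(c + 3)*(c + 2)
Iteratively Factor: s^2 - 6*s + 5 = (s - 1)*(s - 5)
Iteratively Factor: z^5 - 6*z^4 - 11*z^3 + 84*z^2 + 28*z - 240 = (z - 4)*(z^4 - 2*z^3 - 19*z^2 + 8*z + 60) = (z - 5)*(z - 4)*(z^3 + 3*z^2 - 4*z - 12) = (z - 5)*(z - 4)*(z + 2)*(z^2 + z - 6) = (z - 5)*(z - 4)*(z - 2)*(z + 2)*(z + 3)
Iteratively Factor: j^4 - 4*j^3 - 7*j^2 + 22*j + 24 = (j + 1)*(j^3 - 5*j^2 - 2*j + 24) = (j + 1)*(j + 2)*(j^2 - 7*j + 12) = (j - 3)*(j + 1)*(j + 2)*(j - 4)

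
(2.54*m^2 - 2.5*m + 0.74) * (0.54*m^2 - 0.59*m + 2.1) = 1.3716*m^4 - 2.8486*m^3 + 7.2086*m^2 - 5.6866*m + 1.554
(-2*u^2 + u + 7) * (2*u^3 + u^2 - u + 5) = -4*u^5 + 17*u^3 - 4*u^2 - 2*u + 35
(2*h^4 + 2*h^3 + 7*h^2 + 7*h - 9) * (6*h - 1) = 12*h^5 + 10*h^4 + 40*h^3 + 35*h^2 - 61*h + 9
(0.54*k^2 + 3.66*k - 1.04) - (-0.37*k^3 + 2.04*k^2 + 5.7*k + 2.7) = 0.37*k^3 - 1.5*k^2 - 2.04*k - 3.74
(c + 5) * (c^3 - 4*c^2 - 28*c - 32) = c^4 + c^3 - 48*c^2 - 172*c - 160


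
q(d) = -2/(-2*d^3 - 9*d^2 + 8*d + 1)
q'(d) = -2*(6*d^2 + 18*d - 8)/(-2*d^3 - 9*d^2 + 8*d + 1)^2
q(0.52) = -0.82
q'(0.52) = -1.00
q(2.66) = 0.03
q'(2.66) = -0.03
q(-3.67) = 0.04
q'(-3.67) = -0.01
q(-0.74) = 0.22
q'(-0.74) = 0.44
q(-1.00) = 0.14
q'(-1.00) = 0.20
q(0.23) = -0.85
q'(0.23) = 1.29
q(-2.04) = 0.06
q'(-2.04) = 0.03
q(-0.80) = 0.20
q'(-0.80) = 0.36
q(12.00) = 0.00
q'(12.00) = 0.00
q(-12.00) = 0.00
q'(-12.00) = 0.00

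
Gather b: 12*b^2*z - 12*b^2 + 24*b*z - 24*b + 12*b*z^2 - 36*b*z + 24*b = b^2*(12*z - 12) + b*(12*z^2 - 12*z)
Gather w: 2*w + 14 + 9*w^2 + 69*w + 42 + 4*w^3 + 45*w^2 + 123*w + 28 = 4*w^3 + 54*w^2 + 194*w + 84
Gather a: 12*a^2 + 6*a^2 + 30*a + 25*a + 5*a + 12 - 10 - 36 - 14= 18*a^2 + 60*a - 48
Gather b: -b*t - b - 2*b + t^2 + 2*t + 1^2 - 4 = b*(-t - 3) + t^2 + 2*t - 3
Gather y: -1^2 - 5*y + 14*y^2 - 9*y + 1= 14*y^2 - 14*y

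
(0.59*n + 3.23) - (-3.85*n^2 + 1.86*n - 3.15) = 3.85*n^2 - 1.27*n + 6.38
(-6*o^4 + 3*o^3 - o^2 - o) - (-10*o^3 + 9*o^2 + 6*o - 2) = -6*o^4 + 13*o^3 - 10*o^2 - 7*o + 2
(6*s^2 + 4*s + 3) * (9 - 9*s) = -54*s^3 + 18*s^2 + 9*s + 27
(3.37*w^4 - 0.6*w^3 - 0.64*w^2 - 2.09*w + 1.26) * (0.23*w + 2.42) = 0.7751*w^5 + 8.0174*w^4 - 1.5992*w^3 - 2.0295*w^2 - 4.768*w + 3.0492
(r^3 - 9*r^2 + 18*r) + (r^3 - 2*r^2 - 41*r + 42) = 2*r^3 - 11*r^2 - 23*r + 42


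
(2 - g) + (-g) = 2 - 2*g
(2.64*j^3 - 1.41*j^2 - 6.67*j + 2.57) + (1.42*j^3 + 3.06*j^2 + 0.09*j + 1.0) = 4.06*j^3 + 1.65*j^2 - 6.58*j + 3.57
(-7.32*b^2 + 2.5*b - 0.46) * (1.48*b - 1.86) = -10.8336*b^3 + 17.3152*b^2 - 5.3308*b + 0.8556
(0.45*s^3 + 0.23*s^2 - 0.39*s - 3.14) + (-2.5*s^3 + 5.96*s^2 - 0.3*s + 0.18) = -2.05*s^3 + 6.19*s^2 - 0.69*s - 2.96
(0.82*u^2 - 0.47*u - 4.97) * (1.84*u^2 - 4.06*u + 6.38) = 1.5088*u^4 - 4.194*u^3 - 2.005*u^2 + 17.1796*u - 31.7086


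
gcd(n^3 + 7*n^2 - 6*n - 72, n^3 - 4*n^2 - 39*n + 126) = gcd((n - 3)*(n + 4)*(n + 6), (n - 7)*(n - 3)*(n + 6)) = n^2 + 3*n - 18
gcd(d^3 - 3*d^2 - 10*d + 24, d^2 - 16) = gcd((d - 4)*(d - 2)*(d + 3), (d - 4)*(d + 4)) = d - 4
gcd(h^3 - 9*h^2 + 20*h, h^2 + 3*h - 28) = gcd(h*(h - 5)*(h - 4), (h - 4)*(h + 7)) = h - 4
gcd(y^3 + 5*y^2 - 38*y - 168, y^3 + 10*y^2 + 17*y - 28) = y^2 + 11*y + 28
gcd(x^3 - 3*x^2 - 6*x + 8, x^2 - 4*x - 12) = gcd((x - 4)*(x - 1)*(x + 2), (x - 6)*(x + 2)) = x + 2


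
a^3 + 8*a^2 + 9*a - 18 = (a - 1)*(a + 3)*(a + 6)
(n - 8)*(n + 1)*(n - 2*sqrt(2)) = n^3 - 7*n^2 - 2*sqrt(2)*n^2 - 8*n + 14*sqrt(2)*n + 16*sqrt(2)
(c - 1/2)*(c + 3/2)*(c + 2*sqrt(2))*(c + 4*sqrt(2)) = c^4 + c^3 + 6*sqrt(2)*c^3 + 6*sqrt(2)*c^2 + 61*c^2/4 - 9*sqrt(2)*c/2 + 16*c - 12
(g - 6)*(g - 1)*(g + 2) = g^3 - 5*g^2 - 8*g + 12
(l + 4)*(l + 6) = l^2 + 10*l + 24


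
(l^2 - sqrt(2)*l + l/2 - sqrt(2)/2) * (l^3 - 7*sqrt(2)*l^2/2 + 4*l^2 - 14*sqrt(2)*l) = l^5 - 9*sqrt(2)*l^4/2 + 9*l^4/2 - 81*sqrt(2)*l^3/4 + 9*l^3 - 9*sqrt(2)*l^2 + 63*l^2/2 + 14*l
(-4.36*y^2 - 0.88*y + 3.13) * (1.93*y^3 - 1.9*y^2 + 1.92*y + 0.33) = -8.4148*y^5 + 6.5856*y^4 - 0.6583*y^3 - 9.0754*y^2 + 5.7192*y + 1.0329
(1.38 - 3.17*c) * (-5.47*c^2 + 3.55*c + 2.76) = 17.3399*c^3 - 18.8021*c^2 - 3.8502*c + 3.8088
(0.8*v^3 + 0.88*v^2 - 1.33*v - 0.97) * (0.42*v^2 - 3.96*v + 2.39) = 0.336*v^5 - 2.7984*v^4 - 2.1314*v^3 + 6.9626*v^2 + 0.662499999999999*v - 2.3183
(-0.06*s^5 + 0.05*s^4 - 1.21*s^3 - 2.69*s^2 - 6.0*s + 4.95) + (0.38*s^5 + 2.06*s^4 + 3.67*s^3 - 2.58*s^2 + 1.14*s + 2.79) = 0.32*s^5 + 2.11*s^4 + 2.46*s^3 - 5.27*s^2 - 4.86*s + 7.74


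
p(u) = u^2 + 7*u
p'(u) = 2*u + 7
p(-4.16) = -11.81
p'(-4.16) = -1.32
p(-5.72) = -7.32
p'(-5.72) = -4.44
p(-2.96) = -11.96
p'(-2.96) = 1.08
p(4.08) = 45.21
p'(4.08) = 15.16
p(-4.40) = -11.44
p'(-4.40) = -1.80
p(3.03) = 30.39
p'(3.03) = 13.06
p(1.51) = 12.85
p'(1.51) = 10.02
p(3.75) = 40.31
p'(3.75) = 14.50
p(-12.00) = 60.00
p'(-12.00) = -17.00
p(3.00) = 30.00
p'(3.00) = 13.00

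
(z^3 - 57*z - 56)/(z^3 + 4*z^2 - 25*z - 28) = (z - 8)/(z - 4)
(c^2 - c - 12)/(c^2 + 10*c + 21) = (c - 4)/(c + 7)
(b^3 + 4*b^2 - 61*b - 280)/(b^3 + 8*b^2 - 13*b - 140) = (b - 8)/(b - 4)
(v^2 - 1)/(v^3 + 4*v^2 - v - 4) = 1/(v + 4)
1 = 1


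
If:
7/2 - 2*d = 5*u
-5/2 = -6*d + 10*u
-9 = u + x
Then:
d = 19/20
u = 8/25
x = -233/25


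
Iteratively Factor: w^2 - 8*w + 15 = (w - 3)*(w - 5)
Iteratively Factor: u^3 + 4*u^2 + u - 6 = (u - 1)*(u^2 + 5*u + 6) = (u - 1)*(u + 2)*(u + 3)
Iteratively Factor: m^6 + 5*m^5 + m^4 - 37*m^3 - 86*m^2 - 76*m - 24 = (m + 2)*(m^5 + 3*m^4 - 5*m^3 - 27*m^2 - 32*m - 12) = (m + 2)^2*(m^4 + m^3 - 7*m^2 - 13*m - 6) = (m - 3)*(m + 2)^2*(m^3 + 4*m^2 + 5*m + 2) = (m - 3)*(m + 1)*(m + 2)^2*(m^2 + 3*m + 2) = (m - 3)*(m + 1)^2*(m + 2)^2*(m + 2)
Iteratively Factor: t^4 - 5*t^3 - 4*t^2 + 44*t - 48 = (t - 2)*(t^3 - 3*t^2 - 10*t + 24) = (t - 2)*(t + 3)*(t^2 - 6*t + 8) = (t - 2)^2*(t + 3)*(t - 4)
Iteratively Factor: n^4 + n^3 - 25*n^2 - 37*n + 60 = (n - 1)*(n^3 + 2*n^2 - 23*n - 60) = (n - 1)*(n + 3)*(n^2 - n - 20) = (n - 5)*(n - 1)*(n + 3)*(n + 4)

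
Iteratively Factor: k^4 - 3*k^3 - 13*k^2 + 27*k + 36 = (k - 3)*(k^3 - 13*k - 12) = (k - 3)*(k + 1)*(k^2 - k - 12) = (k - 4)*(k - 3)*(k + 1)*(k + 3)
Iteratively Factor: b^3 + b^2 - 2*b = (b)*(b^2 + b - 2) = b*(b + 2)*(b - 1)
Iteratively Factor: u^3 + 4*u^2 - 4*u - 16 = (u + 2)*(u^2 + 2*u - 8) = (u - 2)*(u + 2)*(u + 4)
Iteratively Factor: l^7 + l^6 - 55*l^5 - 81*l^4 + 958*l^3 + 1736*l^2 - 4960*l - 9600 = (l - 5)*(l^6 + 6*l^5 - 25*l^4 - 206*l^3 - 72*l^2 + 1376*l + 1920) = (l - 5)*(l + 2)*(l^5 + 4*l^4 - 33*l^3 - 140*l^2 + 208*l + 960) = (l - 5)*(l - 3)*(l + 2)*(l^4 + 7*l^3 - 12*l^2 - 176*l - 320) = (l - 5)*(l - 3)*(l + 2)*(l + 4)*(l^3 + 3*l^2 - 24*l - 80) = (l - 5)*(l - 3)*(l + 2)*(l + 4)^2*(l^2 - l - 20) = (l - 5)*(l - 3)*(l + 2)*(l + 4)^3*(l - 5)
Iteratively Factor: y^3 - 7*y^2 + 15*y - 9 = (y - 3)*(y^2 - 4*y + 3) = (y - 3)^2*(y - 1)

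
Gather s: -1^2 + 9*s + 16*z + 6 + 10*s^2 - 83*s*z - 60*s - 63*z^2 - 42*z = 10*s^2 + s*(-83*z - 51) - 63*z^2 - 26*z + 5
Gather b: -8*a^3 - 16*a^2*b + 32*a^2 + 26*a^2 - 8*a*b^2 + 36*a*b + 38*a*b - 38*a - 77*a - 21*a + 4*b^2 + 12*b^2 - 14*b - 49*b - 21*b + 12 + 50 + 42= -8*a^3 + 58*a^2 - 136*a + b^2*(16 - 8*a) + b*(-16*a^2 + 74*a - 84) + 104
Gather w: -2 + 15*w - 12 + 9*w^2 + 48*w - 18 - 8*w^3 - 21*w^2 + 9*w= -8*w^3 - 12*w^2 + 72*w - 32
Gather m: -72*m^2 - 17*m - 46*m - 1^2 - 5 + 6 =-72*m^2 - 63*m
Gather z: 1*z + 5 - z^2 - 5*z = -z^2 - 4*z + 5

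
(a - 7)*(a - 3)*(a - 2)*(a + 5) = a^4 - 7*a^3 - 19*a^2 + 163*a - 210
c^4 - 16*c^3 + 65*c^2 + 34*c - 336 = (c - 8)*(c - 7)*(c - 3)*(c + 2)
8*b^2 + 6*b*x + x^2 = (2*b + x)*(4*b + x)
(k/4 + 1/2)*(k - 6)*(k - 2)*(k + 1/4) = k^4/4 - 23*k^3/16 - 11*k^2/8 + 23*k/4 + 3/2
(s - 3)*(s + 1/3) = s^2 - 8*s/3 - 1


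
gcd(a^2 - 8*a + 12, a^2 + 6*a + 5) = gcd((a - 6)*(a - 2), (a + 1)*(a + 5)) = 1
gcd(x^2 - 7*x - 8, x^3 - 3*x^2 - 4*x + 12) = 1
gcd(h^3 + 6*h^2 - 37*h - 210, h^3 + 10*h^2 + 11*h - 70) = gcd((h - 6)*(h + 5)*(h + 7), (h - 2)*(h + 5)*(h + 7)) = h^2 + 12*h + 35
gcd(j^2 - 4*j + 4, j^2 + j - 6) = j - 2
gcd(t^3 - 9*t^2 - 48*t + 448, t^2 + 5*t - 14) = t + 7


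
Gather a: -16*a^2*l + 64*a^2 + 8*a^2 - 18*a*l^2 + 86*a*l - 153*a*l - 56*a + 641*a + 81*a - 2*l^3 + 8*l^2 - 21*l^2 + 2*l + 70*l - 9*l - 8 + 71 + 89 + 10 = a^2*(72 - 16*l) + a*(-18*l^2 - 67*l + 666) - 2*l^3 - 13*l^2 + 63*l + 162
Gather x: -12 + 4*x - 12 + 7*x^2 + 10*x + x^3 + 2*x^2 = x^3 + 9*x^2 + 14*x - 24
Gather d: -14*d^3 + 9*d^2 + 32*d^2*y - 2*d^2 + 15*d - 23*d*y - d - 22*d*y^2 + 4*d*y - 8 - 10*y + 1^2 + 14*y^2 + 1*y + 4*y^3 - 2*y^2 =-14*d^3 + d^2*(32*y + 7) + d*(-22*y^2 - 19*y + 14) + 4*y^3 + 12*y^2 - 9*y - 7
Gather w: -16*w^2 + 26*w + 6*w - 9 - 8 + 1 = -16*w^2 + 32*w - 16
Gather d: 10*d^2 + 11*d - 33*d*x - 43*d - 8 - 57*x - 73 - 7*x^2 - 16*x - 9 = 10*d^2 + d*(-33*x - 32) - 7*x^2 - 73*x - 90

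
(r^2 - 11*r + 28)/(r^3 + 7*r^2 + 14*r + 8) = (r^2 - 11*r + 28)/(r^3 + 7*r^2 + 14*r + 8)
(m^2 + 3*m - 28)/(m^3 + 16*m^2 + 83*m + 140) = (m - 4)/(m^2 + 9*m + 20)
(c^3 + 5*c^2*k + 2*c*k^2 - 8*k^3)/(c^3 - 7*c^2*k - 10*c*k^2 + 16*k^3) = (c + 4*k)/(c - 8*k)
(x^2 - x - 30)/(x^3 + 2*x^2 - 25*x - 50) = (x - 6)/(x^2 - 3*x - 10)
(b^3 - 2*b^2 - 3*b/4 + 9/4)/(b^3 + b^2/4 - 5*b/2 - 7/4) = (4*b^2 - 12*b + 9)/(4*b^2 - 3*b - 7)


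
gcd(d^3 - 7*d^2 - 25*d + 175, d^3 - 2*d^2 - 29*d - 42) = d - 7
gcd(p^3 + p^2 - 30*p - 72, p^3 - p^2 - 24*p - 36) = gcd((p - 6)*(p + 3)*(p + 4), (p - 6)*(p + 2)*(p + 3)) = p^2 - 3*p - 18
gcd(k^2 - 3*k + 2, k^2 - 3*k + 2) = k^2 - 3*k + 2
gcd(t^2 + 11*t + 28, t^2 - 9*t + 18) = 1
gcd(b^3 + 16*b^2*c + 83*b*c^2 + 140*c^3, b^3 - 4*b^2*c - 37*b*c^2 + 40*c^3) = b + 5*c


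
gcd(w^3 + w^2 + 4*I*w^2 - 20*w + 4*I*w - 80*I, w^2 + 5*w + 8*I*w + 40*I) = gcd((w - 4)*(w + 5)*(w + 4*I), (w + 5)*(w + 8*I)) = w + 5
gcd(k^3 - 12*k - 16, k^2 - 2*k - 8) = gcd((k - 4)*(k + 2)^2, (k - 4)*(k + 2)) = k^2 - 2*k - 8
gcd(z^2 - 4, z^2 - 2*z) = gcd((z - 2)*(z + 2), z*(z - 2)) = z - 2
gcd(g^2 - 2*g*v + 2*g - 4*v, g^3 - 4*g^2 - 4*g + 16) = g + 2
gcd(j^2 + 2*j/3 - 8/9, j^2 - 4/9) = j - 2/3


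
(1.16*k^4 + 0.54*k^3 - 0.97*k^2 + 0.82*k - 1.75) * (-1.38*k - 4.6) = -1.6008*k^5 - 6.0812*k^4 - 1.1454*k^3 + 3.3304*k^2 - 1.357*k + 8.05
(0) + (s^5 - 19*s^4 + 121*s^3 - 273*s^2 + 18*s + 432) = s^5 - 19*s^4 + 121*s^3 - 273*s^2 + 18*s + 432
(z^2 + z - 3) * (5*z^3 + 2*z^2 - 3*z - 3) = 5*z^5 + 7*z^4 - 16*z^3 - 12*z^2 + 6*z + 9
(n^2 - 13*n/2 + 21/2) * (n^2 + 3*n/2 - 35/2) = n^4 - 5*n^3 - 67*n^2/4 + 259*n/2 - 735/4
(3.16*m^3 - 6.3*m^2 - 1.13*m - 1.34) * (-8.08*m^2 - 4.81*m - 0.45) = -25.5328*m^5 + 35.7044*m^4 + 38.0114*m^3 + 19.0975*m^2 + 6.9539*m + 0.603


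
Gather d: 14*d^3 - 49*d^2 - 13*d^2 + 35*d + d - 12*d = 14*d^3 - 62*d^2 + 24*d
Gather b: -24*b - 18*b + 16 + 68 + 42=126 - 42*b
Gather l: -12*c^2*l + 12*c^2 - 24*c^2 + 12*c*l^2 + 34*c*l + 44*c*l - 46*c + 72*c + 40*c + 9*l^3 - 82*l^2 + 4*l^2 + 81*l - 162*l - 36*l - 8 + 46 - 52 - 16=-12*c^2 + 66*c + 9*l^3 + l^2*(12*c - 78) + l*(-12*c^2 + 78*c - 117) - 30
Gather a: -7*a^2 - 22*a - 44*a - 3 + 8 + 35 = -7*a^2 - 66*a + 40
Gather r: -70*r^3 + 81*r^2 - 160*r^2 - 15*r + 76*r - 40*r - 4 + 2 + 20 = -70*r^3 - 79*r^2 + 21*r + 18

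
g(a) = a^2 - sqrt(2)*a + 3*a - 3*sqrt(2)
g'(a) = 2*a - sqrt(2) + 3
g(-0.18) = -4.50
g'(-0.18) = 1.23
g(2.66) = 7.05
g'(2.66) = 6.91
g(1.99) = 2.87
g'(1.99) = 5.57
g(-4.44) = 8.43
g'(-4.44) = -7.29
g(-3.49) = 2.40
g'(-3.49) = -5.39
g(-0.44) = -4.75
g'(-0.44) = 0.71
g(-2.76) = -1.00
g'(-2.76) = -3.93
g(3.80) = 16.22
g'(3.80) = 9.19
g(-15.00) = 196.97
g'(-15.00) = -28.41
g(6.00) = 41.27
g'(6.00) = 13.59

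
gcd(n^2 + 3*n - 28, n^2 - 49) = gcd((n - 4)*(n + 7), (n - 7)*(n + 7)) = n + 7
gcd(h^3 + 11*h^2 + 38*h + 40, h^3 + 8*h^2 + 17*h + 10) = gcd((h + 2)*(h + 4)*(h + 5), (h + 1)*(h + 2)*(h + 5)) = h^2 + 7*h + 10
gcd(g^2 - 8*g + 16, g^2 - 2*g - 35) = 1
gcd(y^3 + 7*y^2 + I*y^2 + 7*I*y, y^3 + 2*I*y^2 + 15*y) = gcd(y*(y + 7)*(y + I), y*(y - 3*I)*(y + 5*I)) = y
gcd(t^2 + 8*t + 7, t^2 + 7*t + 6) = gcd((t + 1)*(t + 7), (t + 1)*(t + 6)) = t + 1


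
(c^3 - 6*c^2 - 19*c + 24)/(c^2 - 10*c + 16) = (c^2 + 2*c - 3)/(c - 2)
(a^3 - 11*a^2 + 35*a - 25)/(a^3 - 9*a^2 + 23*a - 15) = (a - 5)/(a - 3)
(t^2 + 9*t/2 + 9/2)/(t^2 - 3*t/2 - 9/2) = (t + 3)/(t - 3)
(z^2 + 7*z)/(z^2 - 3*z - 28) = z*(z + 7)/(z^2 - 3*z - 28)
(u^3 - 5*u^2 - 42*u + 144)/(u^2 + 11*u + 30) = (u^2 - 11*u + 24)/(u + 5)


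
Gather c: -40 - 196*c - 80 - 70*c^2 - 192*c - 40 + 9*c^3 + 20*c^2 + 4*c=9*c^3 - 50*c^2 - 384*c - 160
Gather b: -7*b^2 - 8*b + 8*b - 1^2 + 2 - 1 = -7*b^2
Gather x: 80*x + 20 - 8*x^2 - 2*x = -8*x^2 + 78*x + 20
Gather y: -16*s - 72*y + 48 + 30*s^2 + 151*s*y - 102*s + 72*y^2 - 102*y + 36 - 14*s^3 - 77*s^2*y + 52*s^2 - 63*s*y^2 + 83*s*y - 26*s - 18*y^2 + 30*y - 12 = -14*s^3 + 82*s^2 - 144*s + y^2*(54 - 63*s) + y*(-77*s^2 + 234*s - 144) + 72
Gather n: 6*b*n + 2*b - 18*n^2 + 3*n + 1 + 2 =2*b - 18*n^2 + n*(6*b + 3) + 3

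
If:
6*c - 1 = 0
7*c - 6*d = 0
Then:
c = 1/6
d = 7/36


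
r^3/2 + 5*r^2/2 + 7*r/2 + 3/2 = (r/2 + 1/2)*(r + 1)*(r + 3)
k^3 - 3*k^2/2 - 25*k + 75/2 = (k - 5)*(k - 3/2)*(k + 5)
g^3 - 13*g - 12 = (g - 4)*(g + 1)*(g + 3)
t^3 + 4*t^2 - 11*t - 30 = (t - 3)*(t + 2)*(t + 5)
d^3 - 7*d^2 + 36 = (d - 6)*(d - 3)*(d + 2)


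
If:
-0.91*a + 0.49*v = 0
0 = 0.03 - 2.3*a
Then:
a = 0.01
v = 0.02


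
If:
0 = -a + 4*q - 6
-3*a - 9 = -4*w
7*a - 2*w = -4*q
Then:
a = -3/13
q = 75/52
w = 27/13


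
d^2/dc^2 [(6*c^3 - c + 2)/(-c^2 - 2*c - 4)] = 2*(c^3 - 150*c^2 - 312*c - 8)/(c^6 + 6*c^5 + 24*c^4 + 56*c^3 + 96*c^2 + 96*c + 64)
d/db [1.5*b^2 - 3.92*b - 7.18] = 3.0*b - 3.92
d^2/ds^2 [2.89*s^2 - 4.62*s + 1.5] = 5.78000000000000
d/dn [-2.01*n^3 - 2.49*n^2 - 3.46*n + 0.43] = -6.03*n^2 - 4.98*n - 3.46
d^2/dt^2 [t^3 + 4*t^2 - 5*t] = 6*t + 8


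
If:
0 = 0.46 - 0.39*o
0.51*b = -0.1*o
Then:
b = -0.23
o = 1.18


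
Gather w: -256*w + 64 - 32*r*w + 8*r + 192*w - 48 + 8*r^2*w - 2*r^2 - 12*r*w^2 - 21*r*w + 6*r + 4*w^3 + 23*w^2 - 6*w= -2*r^2 + 14*r + 4*w^3 + w^2*(23 - 12*r) + w*(8*r^2 - 53*r - 70) + 16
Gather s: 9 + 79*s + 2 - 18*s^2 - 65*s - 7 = -18*s^2 + 14*s + 4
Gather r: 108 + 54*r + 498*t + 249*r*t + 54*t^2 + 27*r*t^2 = r*(27*t^2 + 249*t + 54) + 54*t^2 + 498*t + 108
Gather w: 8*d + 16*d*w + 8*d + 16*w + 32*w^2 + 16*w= 16*d + 32*w^2 + w*(16*d + 32)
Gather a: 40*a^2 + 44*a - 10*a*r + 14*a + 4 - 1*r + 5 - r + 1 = 40*a^2 + a*(58 - 10*r) - 2*r + 10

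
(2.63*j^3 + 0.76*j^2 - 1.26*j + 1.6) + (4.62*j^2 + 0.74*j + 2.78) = 2.63*j^3 + 5.38*j^2 - 0.52*j + 4.38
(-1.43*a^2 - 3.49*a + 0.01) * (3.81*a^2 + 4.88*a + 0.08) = -5.4483*a^4 - 20.2753*a^3 - 17.1075*a^2 - 0.2304*a + 0.0008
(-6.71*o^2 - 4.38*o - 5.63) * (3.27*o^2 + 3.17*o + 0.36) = -21.9417*o^4 - 35.5933*o^3 - 34.7103*o^2 - 19.4239*o - 2.0268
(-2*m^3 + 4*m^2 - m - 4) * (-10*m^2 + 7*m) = 20*m^5 - 54*m^4 + 38*m^3 + 33*m^2 - 28*m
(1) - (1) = 0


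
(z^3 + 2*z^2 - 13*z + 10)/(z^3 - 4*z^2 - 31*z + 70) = (z - 1)/(z - 7)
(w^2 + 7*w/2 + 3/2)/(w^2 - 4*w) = (2*w^2 + 7*w + 3)/(2*w*(w - 4))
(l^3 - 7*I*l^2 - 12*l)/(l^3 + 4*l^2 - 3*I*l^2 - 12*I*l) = (l - 4*I)/(l + 4)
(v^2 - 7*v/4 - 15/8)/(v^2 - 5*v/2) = (v + 3/4)/v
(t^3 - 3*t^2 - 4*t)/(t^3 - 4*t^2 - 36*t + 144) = t*(t + 1)/(t^2 - 36)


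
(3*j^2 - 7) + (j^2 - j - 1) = 4*j^2 - j - 8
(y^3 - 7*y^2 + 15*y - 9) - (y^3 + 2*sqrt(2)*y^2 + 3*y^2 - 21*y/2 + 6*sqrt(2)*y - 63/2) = -10*y^2 - 2*sqrt(2)*y^2 - 6*sqrt(2)*y + 51*y/2 + 45/2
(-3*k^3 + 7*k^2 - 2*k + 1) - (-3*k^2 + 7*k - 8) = -3*k^3 + 10*k^2 - 9*k + 9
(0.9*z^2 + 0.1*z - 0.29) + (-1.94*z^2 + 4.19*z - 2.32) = -1.04*z^2 + 4.29*z - 2.61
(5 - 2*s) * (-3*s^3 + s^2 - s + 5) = 6*s^4 - 17*s^3 + 7*s^2 - 15*s + 25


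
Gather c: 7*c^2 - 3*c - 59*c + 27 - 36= 7*c^2 - 62*c - 9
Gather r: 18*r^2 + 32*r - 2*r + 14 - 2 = 18*r^2 + 30*r + 12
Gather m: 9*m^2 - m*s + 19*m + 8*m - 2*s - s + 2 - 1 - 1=9*m^2 + m*(27 - s) - 3*s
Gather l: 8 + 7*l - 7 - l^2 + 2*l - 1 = -l^2 + 9*l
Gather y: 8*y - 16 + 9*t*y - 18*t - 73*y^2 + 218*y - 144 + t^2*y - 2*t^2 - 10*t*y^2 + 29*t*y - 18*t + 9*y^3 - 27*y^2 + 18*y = -2*t^2 - 36*t + 9*y^3 + y^2*(-10*t - 100) + y*(t^2 + 38*t + 244) - 160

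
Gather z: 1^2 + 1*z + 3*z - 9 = 4*z - 8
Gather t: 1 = 1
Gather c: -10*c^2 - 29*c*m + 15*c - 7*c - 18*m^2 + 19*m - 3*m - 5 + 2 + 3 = -10*c^2 + c*(8 - 29*m) - 18*m^2 + 16*m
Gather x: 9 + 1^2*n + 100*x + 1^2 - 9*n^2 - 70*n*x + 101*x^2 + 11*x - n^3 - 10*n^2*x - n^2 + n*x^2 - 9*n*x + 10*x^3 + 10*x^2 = -n^3 - 10*n^2 + n + 10*x^3 + x^2*(n + 111) + x*(-10*n^2 - 79*n + 111) + 10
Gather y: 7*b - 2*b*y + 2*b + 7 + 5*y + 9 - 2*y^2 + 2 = 9*b - 2*y^2 + y*(5 - 2*b) + 18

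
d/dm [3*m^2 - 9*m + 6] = 6*m - 9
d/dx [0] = 0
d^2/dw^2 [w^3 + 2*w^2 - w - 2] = 6*w + 4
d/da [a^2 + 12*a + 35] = 2*a + 12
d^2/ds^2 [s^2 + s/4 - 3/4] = 2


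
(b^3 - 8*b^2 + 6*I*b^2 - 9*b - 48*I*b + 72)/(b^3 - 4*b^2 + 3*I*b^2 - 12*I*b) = (b^2 + b*(-8 + 3*I) - 24*I)/(b*(b - 4))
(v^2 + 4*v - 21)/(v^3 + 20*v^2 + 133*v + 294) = (v - 3)/(v^2 + 13*v + 42)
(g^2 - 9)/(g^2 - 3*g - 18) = (g - 3)/(g - 6)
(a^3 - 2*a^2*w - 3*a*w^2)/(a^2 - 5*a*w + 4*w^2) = a*(a^2 - 2*a*w - 3*w^2)/(a^2 - 5*a*w + 4*w^2)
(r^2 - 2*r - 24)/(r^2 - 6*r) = (r + 4)/r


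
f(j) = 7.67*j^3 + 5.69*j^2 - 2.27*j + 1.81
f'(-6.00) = 757.81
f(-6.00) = -1436.45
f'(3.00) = 238.96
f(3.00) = 253.30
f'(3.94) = 399.77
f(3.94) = 550.32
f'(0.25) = 2.01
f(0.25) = 1.72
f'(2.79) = 208.59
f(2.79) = 206.34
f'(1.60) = 74.84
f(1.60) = 44.16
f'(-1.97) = 64.61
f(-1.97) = -30.28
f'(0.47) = 8.16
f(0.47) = 2.80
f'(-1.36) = 24.81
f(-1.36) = -3.87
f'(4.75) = 570.95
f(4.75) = 941.42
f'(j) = 23.01*j^2 + 11.38*j - 2.27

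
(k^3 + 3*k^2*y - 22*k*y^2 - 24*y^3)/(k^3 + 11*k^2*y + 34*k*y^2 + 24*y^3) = (k - 4*y)/(k + 4*y)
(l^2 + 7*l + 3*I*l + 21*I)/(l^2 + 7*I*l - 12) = (l + 7)/(l + 4*I)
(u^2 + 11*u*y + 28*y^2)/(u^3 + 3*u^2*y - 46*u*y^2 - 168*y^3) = (-u - 7*y)/(-u^2 + u*y + 42*y^2)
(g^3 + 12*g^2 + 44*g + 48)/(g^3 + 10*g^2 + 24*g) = (g + 2)/g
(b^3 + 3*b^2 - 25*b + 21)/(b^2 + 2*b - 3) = (b^2 + 4*b - 21)/(b + 3)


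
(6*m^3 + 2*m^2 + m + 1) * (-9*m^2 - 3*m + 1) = -54*m^5 - 36*m^4 - 9*m^3 - 10*m^2 - 2*m + 1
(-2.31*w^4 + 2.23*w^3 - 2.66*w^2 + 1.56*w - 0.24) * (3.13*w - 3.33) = -7.2303*w^5 + 14.6722*w^4 - 15.7517*w^3 + 13.7406*w^2 - 5.946*w + 0.7992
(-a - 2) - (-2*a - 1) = a - 1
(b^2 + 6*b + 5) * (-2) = -2*b^2 - 12*b - 10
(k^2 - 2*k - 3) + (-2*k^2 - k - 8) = -k^2 - 3*k - 11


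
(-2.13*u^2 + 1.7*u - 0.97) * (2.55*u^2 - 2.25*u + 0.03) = -5.4315*u^4 + 9.1275*u^3 - 6.3624*u^2 + 2.2335*u - 0.0291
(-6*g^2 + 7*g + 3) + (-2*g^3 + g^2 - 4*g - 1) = -2*g^3 - 5*g^2 + 3*g + 2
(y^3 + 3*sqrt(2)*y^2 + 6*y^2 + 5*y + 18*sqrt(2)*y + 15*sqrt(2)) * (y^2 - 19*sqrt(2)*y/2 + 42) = y^5 - 13*sqrt(2)*y^4/2 + 6*y^4 - 39*sqrt(2)*y^3 - 10*y^3 - 90*y^2 + 187*sqrt(2)*y^2/2 - 75*y + 756*sqrt(2)*y + 630*sqrt(2)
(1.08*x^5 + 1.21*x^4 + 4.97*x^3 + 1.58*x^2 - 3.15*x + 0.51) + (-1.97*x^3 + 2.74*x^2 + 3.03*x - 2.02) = 1.08*x^5 + 1.21*x^4 + 3.0*x^3 + 4.32*x^2 - 0.12*x - 1.51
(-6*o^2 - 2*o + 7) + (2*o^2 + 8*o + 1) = -4*o^2 + 6*o + 8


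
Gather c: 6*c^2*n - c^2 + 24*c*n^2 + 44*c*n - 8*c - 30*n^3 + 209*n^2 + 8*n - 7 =c^2*(6*n - 1) + c*(24*n^2 + 44*n - 8) - 30*n^3 + 209*n^2 + 8*n - 7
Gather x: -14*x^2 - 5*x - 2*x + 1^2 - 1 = -14*x^2 - 7*x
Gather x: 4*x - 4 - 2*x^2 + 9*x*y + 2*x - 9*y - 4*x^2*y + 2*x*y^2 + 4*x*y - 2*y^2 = x^2*(-4*y - 2) + x*(2*y^2 + 13*y + 6) - 2*y^2 - 9*y - 4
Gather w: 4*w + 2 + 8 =4*w + 10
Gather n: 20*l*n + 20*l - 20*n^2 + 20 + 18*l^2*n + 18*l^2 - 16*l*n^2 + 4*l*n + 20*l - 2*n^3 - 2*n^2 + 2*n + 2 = 18*l^2 + 40*l - 2*n^3 + n^2*(-16*l - 22) + n*(18*l^2 + 24*l + 2) + 22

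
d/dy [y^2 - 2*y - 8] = 2*y - 2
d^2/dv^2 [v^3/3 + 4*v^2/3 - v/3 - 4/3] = 2*v + 8/3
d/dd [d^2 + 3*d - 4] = 2*d + 3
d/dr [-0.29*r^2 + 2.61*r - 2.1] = 2.61 - 0.58*r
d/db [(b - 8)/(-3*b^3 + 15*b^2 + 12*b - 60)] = (-b^3 + 5*b^2 + 4*b - (b - 8)*(-3*b^2 + 10*b + 4) - 20)/(3*(b^3 - 5*b^2 - 4*b + 20)^2)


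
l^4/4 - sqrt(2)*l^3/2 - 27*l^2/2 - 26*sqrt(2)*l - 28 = (l/2 + sqrt(2)/2)*(l/2 + sqrt(2))*(l - 7*sqrt(2))*(l + 2*sqrt(2))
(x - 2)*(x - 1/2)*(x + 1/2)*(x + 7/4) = x^4 - x^3/4 - 15*x^2/4 + x/16 + 7/8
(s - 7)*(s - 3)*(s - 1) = s^3 - 11*s^2 + 31*s - 21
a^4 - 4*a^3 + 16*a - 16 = (a - 2)^3*(a + 2)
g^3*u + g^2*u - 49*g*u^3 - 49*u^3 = (g - 7*u)*(g + 7*u)*(g*u + u)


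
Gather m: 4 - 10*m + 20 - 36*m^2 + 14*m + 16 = -36*m^2 + 4*m + 40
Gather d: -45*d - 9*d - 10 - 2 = -54*d - 12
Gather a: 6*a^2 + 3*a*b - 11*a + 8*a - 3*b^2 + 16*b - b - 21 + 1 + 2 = 6*a^2 + a*(3*b - 3) - 3*b^2 + 15*b - 18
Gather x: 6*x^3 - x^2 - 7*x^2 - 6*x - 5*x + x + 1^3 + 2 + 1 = 6*x^3 - 8*x^2 - 10*x + 4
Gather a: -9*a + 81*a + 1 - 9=72*a - 8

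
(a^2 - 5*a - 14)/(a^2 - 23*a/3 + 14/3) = 3*(a + 2)/(3*a - 2)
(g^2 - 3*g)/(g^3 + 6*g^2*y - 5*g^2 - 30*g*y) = (g - 3)/(g^2 + 6*g*y - 5*g - 30*y)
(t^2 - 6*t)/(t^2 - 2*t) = (t - 6)/(t - 2)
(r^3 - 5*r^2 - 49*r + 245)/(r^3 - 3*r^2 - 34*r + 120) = (r^2 - 49)/(r^2 + 2*r - 24)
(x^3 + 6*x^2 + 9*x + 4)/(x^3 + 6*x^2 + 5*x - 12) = (x^2 + 2*x + 1)/(x^2 + 2*x - 3)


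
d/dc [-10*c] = -10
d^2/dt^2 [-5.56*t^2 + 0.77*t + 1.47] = -11.1200000000000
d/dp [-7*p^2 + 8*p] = 8 - 14*p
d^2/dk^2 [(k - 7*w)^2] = 2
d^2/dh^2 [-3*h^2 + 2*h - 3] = -6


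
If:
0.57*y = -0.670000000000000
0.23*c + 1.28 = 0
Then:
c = -5.57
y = -1.18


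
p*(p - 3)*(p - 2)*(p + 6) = p^4 + p^3 - 24*p^2 + 36*p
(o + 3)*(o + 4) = o^2 + 7*o + 12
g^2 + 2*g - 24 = (g - 4)*(g + 6)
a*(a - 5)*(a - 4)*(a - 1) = a^4 - 10*a^3 + 29*a^2 - 20*a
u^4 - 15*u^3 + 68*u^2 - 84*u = u*(u - 7)*(u - 6)*(u - 2)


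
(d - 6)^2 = d^2 - 12*d + 36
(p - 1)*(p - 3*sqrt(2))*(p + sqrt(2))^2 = p^4 - sqrt(2)*p^3 - p^3 - 10*p^2 + sqrt(2)*p^2 - 6*sqrt(2)*p + 10*p + 6*sqrt(2)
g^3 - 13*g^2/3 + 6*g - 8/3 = (g - 2)*(g - 4/3)*(g - 1)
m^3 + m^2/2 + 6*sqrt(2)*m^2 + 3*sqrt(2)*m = m*(m + 1/2)*(m + 6*sqrt(2))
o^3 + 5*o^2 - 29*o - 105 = (o - 5)*(o + 3)*(o + 7)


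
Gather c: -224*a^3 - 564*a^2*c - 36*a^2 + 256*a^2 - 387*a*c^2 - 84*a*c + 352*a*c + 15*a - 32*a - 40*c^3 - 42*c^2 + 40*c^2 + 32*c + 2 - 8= -224*a^3 + 220*a^2 - 17*a - 40*c^3 + c^2*(-387*a - 2) + c*(-564*a^2 + 268*a + 32) - 6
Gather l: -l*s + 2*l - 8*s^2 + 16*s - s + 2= l*(2 - s) - 8*s^2 + 15*s + 2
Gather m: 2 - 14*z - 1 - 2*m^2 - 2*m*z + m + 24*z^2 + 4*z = -2*m^2 + m*(1 - 2*z) + 24*z^2 - 10*z + 1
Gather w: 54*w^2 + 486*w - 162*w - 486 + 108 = 54*w^2 + 324*w - 378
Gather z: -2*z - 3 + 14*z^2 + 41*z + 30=14*z^2 + 39*z + 27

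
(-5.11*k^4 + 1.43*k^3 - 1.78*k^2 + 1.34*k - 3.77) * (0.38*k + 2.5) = -1.9418*k^5 - 12.2316*k^4 + 2.8986*k^3 - 3.9408*k^2 + 1.9174*k - 9.425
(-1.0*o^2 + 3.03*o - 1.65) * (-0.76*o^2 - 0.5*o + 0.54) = 0.76*o^4 - 1.8028*o^3 - 0.801*o^2 + 2.4612*o - 0.891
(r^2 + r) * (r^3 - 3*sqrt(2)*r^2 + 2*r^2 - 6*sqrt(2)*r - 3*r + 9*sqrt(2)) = r^5 - 3*sqrt(2)*r^4 + 3*r^4 - 9*sqrt(2)*r^3 - r^3 - 3*r^2 + 3*sqrt(2)*r^2 + 9*sqrt(2)*r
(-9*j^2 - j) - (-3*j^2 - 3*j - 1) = -6*j^2 + 2*j + 1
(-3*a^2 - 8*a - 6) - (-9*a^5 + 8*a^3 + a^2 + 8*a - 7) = 9*a^5 - 8*a^3 - 4*a^2 - 16*a + 1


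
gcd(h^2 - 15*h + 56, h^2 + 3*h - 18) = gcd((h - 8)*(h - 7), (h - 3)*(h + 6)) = 1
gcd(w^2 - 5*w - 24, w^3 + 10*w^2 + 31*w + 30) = w + 3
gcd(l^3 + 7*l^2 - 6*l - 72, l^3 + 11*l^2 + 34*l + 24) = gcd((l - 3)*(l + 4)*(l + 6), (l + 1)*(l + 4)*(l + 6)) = l^2 + 10*l + 24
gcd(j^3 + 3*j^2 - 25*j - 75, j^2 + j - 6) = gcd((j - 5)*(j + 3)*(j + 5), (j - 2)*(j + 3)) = j + 3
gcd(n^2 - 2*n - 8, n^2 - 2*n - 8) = n^2 - 2*n - 8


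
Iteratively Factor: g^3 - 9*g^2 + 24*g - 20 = (g - 5)*(g^2 - 4*g + 4) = (g - 5)*(g - 2)*(g - 2)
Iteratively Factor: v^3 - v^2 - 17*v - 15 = (v + 3)*(v^2 - 4*v - 5) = (v + 1)*(v + 3)*(v - 5)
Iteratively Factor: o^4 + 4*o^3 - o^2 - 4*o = (o - 1)*(o^3 + 5*o^2 + 4*o) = (o - 1)*(o + 4)*(o^2 + o) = o*(o - 1)*(o + 4)*(o + 1)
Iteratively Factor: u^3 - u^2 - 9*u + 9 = (u + 3)*(u^2 - 4*u + 3) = (u - 1)*(u + 3)*(u - 3)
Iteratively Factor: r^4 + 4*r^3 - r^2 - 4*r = (r + 1)*(r^3 + 3*r^2 - 4*r) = r*(r + 1)*(r^2 + 3*r - 4) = r*(r + 1)*(r + 4)*(r - 1)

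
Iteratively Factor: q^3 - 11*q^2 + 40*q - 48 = (q - 4)*(q^2 - 7*q + 12) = (q - 4)*(q - 3)*(q - 4)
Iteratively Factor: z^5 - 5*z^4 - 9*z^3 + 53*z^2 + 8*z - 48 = (z + 3)*(z^4 - 8*z^3 + 15*z^2 + 8*z - 16) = (z - 4)*(z + 3)*(z^3 - 4*z^2 - z + 4) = (z - 4)^2*(z + 3)*(z^2 - 1) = (z - 4)^2*(z + 1)*(z + 3)*(z - 1)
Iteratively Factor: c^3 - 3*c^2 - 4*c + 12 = (c - 2)*(c^2 - c - 6) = (c - 2)*(c + 2)*(c - 3)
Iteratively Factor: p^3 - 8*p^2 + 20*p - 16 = (p - 4)*(p^2 - 4*p + 4) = (p - 4)*(p - 2)*(p - 2)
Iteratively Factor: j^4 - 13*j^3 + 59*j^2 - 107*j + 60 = (j - 3)*(j^3 - 10*j^2 + 29*j - 20) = (j - 3)*(j - 1)*(j^2 - 9*j + 20) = (j - 4)*(j - 3)*(j - 1)*(j - 5)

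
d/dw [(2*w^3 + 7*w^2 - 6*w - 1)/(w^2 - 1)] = 2*(w^4 - 6*w + 3)/(w^4 - 2*w^2 + 1)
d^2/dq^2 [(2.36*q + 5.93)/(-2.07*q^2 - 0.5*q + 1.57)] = (-(2.36*q + 5.93)*(4.14*q + 0.5)*(8.28*q + 1.0) + (29.3112*q + 26.9102)*(2.07*q^2 + 0.5*q - 1.57))/(2.07*q^2 + 0.5*q - 1.57)^3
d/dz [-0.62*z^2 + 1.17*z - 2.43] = 1.17 - 1.24*z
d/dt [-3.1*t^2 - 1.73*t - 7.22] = -6.2*t - 1.73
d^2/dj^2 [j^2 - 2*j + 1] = 2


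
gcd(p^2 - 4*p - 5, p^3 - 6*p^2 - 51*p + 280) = p - 5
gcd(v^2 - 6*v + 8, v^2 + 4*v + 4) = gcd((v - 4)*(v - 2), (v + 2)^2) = 1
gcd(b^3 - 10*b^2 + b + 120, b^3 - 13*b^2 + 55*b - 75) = b - 5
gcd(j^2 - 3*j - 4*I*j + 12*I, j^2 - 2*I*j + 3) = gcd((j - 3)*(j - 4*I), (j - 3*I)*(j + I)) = 1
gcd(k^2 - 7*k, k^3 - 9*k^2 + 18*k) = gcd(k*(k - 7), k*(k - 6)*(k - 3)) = k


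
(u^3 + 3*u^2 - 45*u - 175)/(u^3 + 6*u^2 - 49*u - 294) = (u^2 + 10*u + 25)/(u^2 + 13*u + 42)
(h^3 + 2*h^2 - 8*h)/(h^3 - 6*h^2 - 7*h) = (-h^2 - 2*h + 8)/(-h^2 + 6*h + 7)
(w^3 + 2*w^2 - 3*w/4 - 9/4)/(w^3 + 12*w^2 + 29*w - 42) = (w^2 + 3*w + 9/4)/(w^2 + 13*w + 42)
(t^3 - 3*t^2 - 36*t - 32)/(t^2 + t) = t - 4 - 32/t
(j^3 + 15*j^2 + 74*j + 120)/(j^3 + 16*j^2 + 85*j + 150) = (j + 4)/(j + 5)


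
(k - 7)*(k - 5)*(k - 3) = k^3 - 15*k^2 + 71*k - 105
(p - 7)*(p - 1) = p^2 - 8*p + 7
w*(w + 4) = w^2 + 4*w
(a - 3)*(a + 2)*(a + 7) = a^3 + 6*a^2 - 13*a - 42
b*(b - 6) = b^2 - 6*b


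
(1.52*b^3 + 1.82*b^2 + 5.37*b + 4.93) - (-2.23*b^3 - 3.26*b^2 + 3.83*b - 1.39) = 3.75*b^3 + 5.08*b^2 + 1.54*b + 6.32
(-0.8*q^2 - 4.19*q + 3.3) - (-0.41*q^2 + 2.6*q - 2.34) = -0.39*q^2 - 6.79*q + 5.64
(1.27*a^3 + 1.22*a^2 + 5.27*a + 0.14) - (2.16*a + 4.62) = 1.27*a^3 + 1.22*a^2 + 3.11*a - 4.48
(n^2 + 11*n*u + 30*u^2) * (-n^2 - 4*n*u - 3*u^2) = -n^4 - 15*n^3*u - 77*n^2*u^2 - 153*n*u^3 - 90*u^4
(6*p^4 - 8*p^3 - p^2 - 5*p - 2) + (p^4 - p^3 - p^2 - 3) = 7*p^4 - 9*p^3 - 2*p^2 - 5*p - 5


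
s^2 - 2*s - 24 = (s - 6)*(s + 4)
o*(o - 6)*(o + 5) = o^3 - o^2 - 30*o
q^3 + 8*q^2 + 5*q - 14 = (q - 1)*(q + 2)*(q + 7)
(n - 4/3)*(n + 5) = n^2 + 11*n/3 - 20/3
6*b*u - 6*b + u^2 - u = (6*b + u)*(u - 1)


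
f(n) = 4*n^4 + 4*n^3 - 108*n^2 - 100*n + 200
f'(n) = 16*n^3 + 12*n^2 - 216*n - 100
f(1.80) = -264.60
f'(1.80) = -356.61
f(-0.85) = 206.60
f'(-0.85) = 82.44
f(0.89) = 30.78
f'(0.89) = -271.46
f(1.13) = -38.61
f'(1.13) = -305.67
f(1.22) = -66.62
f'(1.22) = -316.61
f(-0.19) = 215.08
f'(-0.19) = -58.64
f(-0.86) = 205.77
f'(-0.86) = 84.46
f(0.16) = 181.25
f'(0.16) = -134.19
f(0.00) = 200.00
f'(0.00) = -100.00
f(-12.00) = 61880.00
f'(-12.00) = -23428.00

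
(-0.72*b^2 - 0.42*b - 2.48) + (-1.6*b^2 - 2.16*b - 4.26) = -2.32*b^2 - 2.58*b - 6.74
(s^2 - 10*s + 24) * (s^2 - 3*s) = s^4 - 13*s^3 + 54*s^2 - 72*s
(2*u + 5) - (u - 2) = u + 7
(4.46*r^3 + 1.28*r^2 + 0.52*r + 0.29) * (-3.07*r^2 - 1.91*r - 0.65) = -13.6922*r^5 - 12.4482*r^4 - 6.9402*r^3 - 2.7155*r^2 - 0.8919*r - 0.1885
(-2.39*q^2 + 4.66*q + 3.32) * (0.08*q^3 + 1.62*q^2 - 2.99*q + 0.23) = -0.1912*q^5 - 3.499*q^4 + 14.9609*q^3 - 9.1047*q^2 - 8.855*q + 0.7636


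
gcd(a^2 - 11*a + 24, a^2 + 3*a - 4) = 1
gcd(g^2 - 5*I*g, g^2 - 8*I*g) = g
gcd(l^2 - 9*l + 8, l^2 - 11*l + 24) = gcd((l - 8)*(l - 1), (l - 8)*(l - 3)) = l - 8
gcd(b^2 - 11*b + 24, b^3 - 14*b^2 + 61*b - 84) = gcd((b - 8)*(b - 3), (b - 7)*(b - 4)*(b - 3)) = b - 3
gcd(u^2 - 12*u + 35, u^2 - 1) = 1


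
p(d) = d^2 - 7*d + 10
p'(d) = 2*d - 7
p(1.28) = 2.68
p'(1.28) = -4.44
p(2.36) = -0.95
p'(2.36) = -2.28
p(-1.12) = 19.09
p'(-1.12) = -9.24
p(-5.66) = 81.66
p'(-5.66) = -18.32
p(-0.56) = 14.23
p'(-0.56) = -8.12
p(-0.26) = 11.89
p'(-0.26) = -7.52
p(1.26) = 2.77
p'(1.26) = -4.48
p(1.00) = 4.00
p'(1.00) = -5.00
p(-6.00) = 88.00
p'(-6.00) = -19.00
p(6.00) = 4.00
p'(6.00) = 5.00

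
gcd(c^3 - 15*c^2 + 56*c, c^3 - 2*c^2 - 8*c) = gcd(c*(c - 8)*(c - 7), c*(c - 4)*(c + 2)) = c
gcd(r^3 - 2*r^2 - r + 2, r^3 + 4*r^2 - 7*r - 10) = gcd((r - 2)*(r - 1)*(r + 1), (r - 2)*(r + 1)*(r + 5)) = r^2 - r - 2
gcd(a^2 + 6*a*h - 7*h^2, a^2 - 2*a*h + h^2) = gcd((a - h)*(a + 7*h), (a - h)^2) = a - h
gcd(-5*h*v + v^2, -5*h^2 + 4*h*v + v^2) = 1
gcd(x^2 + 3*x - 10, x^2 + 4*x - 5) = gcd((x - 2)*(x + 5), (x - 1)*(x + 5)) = x + 5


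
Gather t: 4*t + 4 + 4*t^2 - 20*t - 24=4*t^2 - 16*t - 20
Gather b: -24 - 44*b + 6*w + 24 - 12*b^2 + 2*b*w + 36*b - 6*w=-12*b^2 + b*(2*w - 8)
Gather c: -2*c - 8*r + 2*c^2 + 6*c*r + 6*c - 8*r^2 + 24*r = 2*c^2 + c*(6*r + 4) - 8*r^2 + 16*r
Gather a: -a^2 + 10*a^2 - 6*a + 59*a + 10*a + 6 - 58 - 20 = 9*a^2 + 63*a - 72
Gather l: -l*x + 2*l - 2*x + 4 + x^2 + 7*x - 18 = l*(2 - x) + x^2 + 5*x - 14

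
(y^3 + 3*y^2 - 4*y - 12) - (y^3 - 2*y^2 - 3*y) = 5*y^2 - y - 12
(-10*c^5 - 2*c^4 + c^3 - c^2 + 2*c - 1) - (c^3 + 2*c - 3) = -10*c^5 - 2*c^4 - c^2 + 2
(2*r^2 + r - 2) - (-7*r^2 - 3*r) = 9*r^2 + 4*r - 2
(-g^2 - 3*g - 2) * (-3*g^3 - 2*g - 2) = 3*g^5 + 9*g^4 + 8*g^3 + 8*g^2 + 10*g + 4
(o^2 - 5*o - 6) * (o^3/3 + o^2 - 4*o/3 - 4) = o^5/3 - 2*o^4/3 - 25*o^3/3 - 10*o^2/3 + 28*o + 24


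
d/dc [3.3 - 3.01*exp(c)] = -3.01*exp(c)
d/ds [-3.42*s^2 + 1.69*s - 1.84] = 1.69 - 6.84*s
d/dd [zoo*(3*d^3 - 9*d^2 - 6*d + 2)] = zoo*(d^2 + d + 1)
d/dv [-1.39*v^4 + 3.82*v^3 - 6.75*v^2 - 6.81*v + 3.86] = -5.56*v^3 + 11.46*v^2 - 13.5*v - 6.81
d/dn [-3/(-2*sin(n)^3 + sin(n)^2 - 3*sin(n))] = 3*(-6*sin(n)^2 + 2*sin(n) - 3)*cos(n)/((-sin(n) - cos(2*n) + 4)^2*sin(n)^2)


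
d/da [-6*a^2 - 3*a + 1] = -12*a - 3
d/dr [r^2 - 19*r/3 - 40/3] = 2*r - 19/3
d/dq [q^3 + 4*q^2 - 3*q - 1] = 3*q^2 + 8*q - 3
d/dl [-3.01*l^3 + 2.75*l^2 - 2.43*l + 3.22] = -9.03*l^2 + 5.5*l - 2.43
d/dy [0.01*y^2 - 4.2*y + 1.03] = 0.02*y - 4.2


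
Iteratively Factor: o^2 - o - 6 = (o - 3)*(o + 2)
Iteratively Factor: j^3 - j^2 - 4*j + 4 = (j - 2)*(j^2 + j - 2) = (j - 2)*(j - 1)*(j + 2)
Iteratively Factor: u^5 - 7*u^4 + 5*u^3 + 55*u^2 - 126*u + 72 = (u + 3)*(u^4 - 10*u^3 + 35*u^2 - 50*u + 24) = (u - 2)*(u + 3)*(u^3 - 8*u^2 + 19*u - 12) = (u - 4)*(u - 2)*(u + 3)*(u^2 - 4*u + 3) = (u - 4)*(u - 3)*(u - 2)*(u + 3)*(u - 1)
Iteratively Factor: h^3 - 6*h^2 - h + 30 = (h + 2)*(h^2 - 8*h + 15) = (h - 3)*(h + 2)*(h - 5)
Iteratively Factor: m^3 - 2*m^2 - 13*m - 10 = (m + 1)*(m^2 - 3*m - 10) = (m + 1)*(m + 2)*(m - 5)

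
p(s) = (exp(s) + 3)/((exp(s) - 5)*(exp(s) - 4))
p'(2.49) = -0.64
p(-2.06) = 0.17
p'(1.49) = 50.55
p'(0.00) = 0.28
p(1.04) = 2.29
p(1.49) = -30.23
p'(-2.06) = 0.02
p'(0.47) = 0.84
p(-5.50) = 0.15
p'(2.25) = -1.56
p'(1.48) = 103.79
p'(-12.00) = 0.00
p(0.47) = 0.56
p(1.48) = -30.99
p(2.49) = 0.26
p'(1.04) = 9.65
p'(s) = exp(s)/((exp(s) - 5)*(exp(s) - 4)) - (exp(s) + 3)*exp(s)/((exp(s) - 5)*(exp(s) - 4)^2) - (exp(s) + 3)*exp(s)/((exp(s) - 5)^2*(exp(s) - 4)) = (-exp(2*s) - 6*exp(s) + 47)*exp(s)/(exp(4*s) - 18*exp(3*s) + 121*exp(2*s) - 360*exp(s) + 400)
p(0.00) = 0.33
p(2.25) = 0.51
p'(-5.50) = 0.00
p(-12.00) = 0.15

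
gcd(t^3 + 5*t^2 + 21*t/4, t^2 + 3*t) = t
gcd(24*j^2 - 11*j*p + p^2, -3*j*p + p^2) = -3*j + p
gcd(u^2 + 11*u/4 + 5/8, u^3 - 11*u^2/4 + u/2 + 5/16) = u + 1/4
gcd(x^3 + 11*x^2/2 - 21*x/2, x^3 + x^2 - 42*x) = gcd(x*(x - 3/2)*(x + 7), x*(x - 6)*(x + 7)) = x^2 + 7*x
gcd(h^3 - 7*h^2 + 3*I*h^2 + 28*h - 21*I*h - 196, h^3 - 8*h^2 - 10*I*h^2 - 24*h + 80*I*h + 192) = h - 4*I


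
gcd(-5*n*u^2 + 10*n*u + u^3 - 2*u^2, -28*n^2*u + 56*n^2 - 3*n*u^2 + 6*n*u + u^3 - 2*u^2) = u - 2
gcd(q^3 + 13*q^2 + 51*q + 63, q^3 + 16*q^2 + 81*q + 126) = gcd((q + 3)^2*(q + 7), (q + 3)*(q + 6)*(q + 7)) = q^2 + 10*q + 21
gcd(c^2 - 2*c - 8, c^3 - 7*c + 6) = 1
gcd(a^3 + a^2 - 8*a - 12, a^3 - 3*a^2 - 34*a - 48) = a + 2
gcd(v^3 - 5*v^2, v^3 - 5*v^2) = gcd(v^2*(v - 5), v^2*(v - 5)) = v^3 - 5*v^2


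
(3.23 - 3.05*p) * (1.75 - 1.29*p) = 3.9345*p^2 - 9.5042*p + 5.6525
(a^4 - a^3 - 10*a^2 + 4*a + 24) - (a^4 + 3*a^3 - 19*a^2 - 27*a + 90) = -4*a^3 + 9*a^2 + 31*a - 66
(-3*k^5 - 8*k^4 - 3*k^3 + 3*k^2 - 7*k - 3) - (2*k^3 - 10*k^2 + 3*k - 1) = -3*k^5 - 8*k^4 - 5*k^3 + 13*k^2 - 10*k - 2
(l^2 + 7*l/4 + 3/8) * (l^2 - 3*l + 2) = l^4 - 5*l^3/4 - 23*l^2/8 + 19*l/8 + 3/4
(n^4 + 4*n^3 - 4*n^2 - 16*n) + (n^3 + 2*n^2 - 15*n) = n^4 + 5*n^3 - 2*n^2 - 31*n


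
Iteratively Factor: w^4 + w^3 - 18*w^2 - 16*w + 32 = (w + 2)*(w^3 - w^2 - 16*w + 16) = (w - 4)*(w + 2)*(w^2 + 3*w - 4) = (w - 4)*(w + 2)*(w + 4)*(w - 1)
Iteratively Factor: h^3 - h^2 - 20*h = (h + 4)*(h^2 - 5*h) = h*(h + 4)*(h - 5)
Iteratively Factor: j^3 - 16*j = (j + 4)*(j^2 - 4*j) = j*(j + 4)*(j - 4)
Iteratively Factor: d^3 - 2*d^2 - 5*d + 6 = (d - 3)*(d^2 + d - 2) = (d - 3)*(d - 1)*(d + 2)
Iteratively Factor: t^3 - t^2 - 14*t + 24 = (t - 3)*(t^2 + 2*t - 8) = (t - 3)*(t + 4)*(t - 2)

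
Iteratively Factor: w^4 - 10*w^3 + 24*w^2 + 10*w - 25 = (w - 5)*(w^3 - 5*w^2 - w + 5) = (w - 5)*(w - 1)*(w^2 - 4*w - 5) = (w - 5)*(w - 1)*(w + 1)*(w - 5)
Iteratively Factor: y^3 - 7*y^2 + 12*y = (y - 4)*(y^2 - 3*y) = y*(y - 4)*(y - 3)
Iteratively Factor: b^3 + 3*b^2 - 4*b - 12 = (b + 3)*(b^2 - 4) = (b - 2)*(b + 3)*(b + 2)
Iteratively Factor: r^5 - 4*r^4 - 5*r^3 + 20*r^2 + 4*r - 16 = (r + 2)*(r^4 - 6*r^3 + 7*r^2 + 6*r - 8) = (r + 1)*(r + 2)*(r^3 - 7*r^2 + 14*r - 8) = (r - 1)*(r + 1)*(r + 2)*(r^2 - 6*r + 8) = (r - 4)*(r - 1)*(r + 1)*(r + 2)*(r - 2)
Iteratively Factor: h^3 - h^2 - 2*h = (h - 2)*(h^2 + h) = (h - 2)*(h + 1)*(h)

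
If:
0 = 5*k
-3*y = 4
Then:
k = 0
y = -4/3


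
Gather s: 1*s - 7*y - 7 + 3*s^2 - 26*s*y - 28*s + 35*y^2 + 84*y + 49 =3*s^2 + s*(-26*y - 27) + 35*y^2 + 77*y + 42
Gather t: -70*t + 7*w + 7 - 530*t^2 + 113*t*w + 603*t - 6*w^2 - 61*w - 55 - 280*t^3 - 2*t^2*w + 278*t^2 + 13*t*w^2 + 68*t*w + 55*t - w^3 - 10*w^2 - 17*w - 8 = -280*t^3 + t^2*(-2*w - 252) + t*(13*w^2 + 181*w + 588) - w^3 - 16*w^2 - 71*w - 56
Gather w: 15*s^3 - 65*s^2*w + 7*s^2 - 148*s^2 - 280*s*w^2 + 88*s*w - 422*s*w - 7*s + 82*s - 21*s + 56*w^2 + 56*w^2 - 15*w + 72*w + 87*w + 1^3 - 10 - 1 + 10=15*s^3 - 141*s^2 + 54*s + w^2*(112 - 280*s) + w*(-65*s^2 - 334*s + 144)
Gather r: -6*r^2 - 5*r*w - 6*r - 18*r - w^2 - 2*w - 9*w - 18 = -6*r^2 + r*(-5*w - 24) - w^2 - 11*w - 18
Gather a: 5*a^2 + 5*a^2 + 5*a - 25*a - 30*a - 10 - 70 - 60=10*a^2 - 50*a - 140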